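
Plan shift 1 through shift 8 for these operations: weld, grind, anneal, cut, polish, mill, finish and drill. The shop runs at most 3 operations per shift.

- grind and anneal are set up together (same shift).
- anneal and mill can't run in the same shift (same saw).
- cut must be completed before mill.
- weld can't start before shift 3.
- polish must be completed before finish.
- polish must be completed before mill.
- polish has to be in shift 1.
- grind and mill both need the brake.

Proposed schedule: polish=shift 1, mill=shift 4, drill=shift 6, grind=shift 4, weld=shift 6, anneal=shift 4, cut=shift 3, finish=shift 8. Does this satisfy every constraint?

No. grind and mill both need the brake is not satisfied.

weld can't start before shift 3 — holds.
polish must be completed before finish — holds.
grind and mill both need the brake — violated.
grind and anneal are set up together (same shift) — holds.
polish must be completed before mill — holds.
The shop runs at most 3 operations per shift — holds.
polish has to be in shift 1 — holds.
anneal and mill can't run in the same shift (same saw) — violated.
cut must be completed before mill — holds.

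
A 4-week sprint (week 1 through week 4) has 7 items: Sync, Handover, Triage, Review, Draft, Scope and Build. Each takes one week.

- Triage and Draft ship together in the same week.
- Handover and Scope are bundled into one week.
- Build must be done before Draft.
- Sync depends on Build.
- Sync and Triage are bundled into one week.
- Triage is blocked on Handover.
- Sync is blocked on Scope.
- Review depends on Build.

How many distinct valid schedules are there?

31

Splitting on Sync: it can be week 2 (3), week 3 (10), week 4 (18). Listing each branch's schedules as (Handover, Triage, Review, Draft, Scope, Build) by week number:
Sync=week 2: (1,2,2,2,1,1) (1,2,3,2,1,1) (1,2,4,2,1,1) — 3.
Sync=week 3: (1,3,2,3,1,1) (1,3,3,3,1,1) (1,3,3,3,1,2) (1,3,4,3,1,1) (1,3,4,3,1,2) (2,3,2,3,2,1) (2,3,3,3,2,1) (2,3,3,3,2,2) (2,3,4,3,2,1) (2,3,4,3,2,2) — 10.
Sync=week 4: (1,4,2,4,1,1) (1,4,3,4,1,1) (1,4,3,4,1,2) (1,4,4,4,1,1) (1,4,4,4,1,2) (1,4,4,4,1,3) (2,4,2,4,2,1) (2,4,3,4,2,1) (2,4,3,4,2,2) (2,4,4,4,2,1) (2,4,4,4,2,2) (2,4,4,4,2,3) (3,4,2,4,3,1) (3,4,3,4,3,1) (3,4,3,4,3,2) (3,4,4,4,3,1) (3,4,4,4,3,2) (3,4,4,4,3,3) — 18.
Summing: 3 + 10 + 18 = 31.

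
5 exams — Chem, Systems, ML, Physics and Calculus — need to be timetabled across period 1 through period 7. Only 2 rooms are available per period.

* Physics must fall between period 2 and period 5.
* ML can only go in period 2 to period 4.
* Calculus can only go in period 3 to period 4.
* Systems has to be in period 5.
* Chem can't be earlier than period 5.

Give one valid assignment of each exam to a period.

Calculus -> period 3; Systems -> period 5; ML -> period 2; Chem -> period 5; Physics -> period 2

Checking: Physics=period 2 in [period 2,period 5]; ML=period 2 in [period 2,period 4]; Calculus=period 3 in [period 3,period 4]; Systems=period 5 in [period 5,period 5]; Chem=period 5 in [period 5,period 7]; max 2 per period (cap 2).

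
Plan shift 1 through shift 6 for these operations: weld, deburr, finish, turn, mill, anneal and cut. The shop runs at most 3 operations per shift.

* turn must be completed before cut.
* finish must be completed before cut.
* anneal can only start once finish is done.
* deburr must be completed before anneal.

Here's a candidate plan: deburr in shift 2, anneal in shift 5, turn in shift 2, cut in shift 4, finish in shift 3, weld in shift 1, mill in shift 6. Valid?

finish must be completed before cut — holds.
deburr must be completed before anneal — holds.
turn must be completed before cut — holds.
The shop runs at most 3 operations per shift — holds.
anneal can only start once finish is done — holds.

Yes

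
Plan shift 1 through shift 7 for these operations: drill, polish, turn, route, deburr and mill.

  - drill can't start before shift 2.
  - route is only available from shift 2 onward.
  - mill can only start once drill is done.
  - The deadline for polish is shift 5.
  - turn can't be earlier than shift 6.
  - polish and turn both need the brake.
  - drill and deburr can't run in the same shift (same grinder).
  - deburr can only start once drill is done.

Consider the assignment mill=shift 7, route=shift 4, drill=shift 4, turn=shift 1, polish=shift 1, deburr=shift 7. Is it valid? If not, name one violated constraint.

No. polish and turn both need the brake is not satisfied.

drill and deburr can't run in the same shift (same grinder) — holds.
polish and turn both need the brake — violated.
route is only available from shift 2 onward — holds.
drill can't start before shift 2 — holds.
The deadline for polish is shift 5 — holds.
turn can't be earlier than shift 6 — violated.
deburr can only start once drill is done — holds.
mill can only start once drill is done — holds.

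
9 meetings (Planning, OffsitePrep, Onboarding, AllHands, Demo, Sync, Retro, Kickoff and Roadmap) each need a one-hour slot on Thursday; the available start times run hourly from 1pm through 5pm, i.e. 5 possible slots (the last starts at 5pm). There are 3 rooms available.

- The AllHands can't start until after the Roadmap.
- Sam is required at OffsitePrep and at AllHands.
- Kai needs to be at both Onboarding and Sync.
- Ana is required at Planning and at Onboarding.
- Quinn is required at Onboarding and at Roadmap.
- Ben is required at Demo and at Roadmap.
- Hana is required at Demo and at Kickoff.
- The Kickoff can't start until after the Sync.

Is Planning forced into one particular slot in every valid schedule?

Planning can be 1pm (e.g. Sync in 1pm, Kickoff in 2pm, Onboarding in 2pm, AllHands in 2pm, Demo in 3pm, Retro in 3pm, Roadmap in 1pm, Planning in 1pm, OffsitePrep in 3pm) or 2pm (e.g. Onboarding -> 3pm, OffsitePrep -> 1pm, Retro -> 3pm, Roadmap -> 1pm, AllHands -> 2pm, Demo -> 3pm, Kickoff -> 2pm, Planning -> 2pm, Sync -> 1pm).

No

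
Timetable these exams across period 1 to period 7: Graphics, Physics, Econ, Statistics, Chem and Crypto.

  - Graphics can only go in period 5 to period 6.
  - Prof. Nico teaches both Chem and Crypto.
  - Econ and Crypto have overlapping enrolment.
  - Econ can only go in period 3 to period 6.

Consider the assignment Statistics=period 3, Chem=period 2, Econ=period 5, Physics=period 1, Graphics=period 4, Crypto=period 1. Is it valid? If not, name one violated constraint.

Invalid. Graphics can only go in period 5 to period 6.

Prof. Nico teaches both Chem and Crypto — holds.
Econ can only go in period 3 to period 6 — holds.
Econ and Crypto have overlapping enrolment — holds.
Graphics can only go in period 5 to period 6 — violated.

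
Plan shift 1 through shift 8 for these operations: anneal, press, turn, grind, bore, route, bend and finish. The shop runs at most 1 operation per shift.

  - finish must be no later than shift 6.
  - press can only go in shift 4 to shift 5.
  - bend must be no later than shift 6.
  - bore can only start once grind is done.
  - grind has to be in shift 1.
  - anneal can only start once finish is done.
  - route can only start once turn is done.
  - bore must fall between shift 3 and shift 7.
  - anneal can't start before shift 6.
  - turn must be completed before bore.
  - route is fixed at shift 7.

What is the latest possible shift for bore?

Bore is available from shift 3; bore's own window allows nothing later than shift 7.
bore at shift 6 is achievable: finish=shift 2; turn=shift 5; route=shift 7; press=shift 4; bore=shift 6; grind=shift 1; bend=shift 3; anneal=shift 8.
Nothing later works — the capacity limit rule out every shift after shift 6.

shift 6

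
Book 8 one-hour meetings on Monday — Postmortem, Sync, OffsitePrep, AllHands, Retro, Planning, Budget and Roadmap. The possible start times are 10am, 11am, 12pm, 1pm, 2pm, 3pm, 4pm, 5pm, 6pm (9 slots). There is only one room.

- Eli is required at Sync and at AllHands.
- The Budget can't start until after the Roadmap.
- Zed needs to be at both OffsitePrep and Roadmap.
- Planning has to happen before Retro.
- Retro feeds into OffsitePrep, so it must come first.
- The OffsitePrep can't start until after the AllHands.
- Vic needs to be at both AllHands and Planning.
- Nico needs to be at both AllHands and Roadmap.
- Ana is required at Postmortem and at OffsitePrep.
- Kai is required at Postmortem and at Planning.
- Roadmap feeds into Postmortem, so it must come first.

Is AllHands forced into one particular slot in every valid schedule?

No

AllHands can be 10am (e.g. Retro in 12pm, Planning in 11am, Postmortem in 3pm, Roadmap in 2pm, Sync in 5pm, OffsitePrep in 1pm, Budget in 4pm, AllHands in 10am) or 11am (e.g. Roadmap -> 2pm, Retro -> 12pm, AllHands -> 11am, OffsitePrep -> 1pm, Sync -> 5pm, Planning -> 10am, Postmortem -> 3pm, Budget -> 4pm).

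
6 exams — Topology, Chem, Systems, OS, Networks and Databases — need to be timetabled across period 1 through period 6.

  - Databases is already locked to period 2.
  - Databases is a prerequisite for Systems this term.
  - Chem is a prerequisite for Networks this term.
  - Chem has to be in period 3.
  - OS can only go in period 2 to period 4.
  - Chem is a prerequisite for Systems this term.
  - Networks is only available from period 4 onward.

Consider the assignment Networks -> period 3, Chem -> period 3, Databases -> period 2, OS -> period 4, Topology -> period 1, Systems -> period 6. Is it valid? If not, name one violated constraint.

Invalid. Networks is only available from period 4 onward.

Chem has to be in period 3 — holds.
Chem is a prerequisite for Systems this term — holds.
Databases is a prerequisite for Systems this term — holds.
Networks is only available from period 4 onward — violated.
Databases is already locked to period 2 — holds.
OS can only go in period 2 to period 4 — holds.
Chem is a prerequisite for Networks this term — violated.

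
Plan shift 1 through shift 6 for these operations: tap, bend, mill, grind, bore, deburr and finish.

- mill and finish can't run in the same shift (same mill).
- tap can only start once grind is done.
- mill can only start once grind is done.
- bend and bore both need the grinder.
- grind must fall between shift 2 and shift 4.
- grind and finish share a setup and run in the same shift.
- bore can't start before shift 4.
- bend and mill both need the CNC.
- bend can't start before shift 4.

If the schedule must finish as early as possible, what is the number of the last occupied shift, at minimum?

The precedence chain requires at least 2 distinct shifts.
bend can't be placed before shift 4, so the schedule must run through at least shift 4.
Could 4 shifts be enough, i.e. nothing placed later than shift 4? No: bend's window within 4 shifts is {shift 4}; bore's window within 4 shifts is {shift 4}; bore can't share with bend (shift 4) → nothing is left.
So 4 shifts is not enough.
5 works (last occupied shift: shift 5): for example mill in shift 3; finish in shift 2; deburr in shift 1; bore in shift 5; tap in shift 3; grind in shift 2; bend in shift 4.

5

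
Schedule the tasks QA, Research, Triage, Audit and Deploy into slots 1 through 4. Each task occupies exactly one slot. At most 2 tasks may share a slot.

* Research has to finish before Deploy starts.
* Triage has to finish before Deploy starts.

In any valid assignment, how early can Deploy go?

Precedence pushes Deploy to at least 2.
Deploy at 2 is achievable: Deploy=2, Audit=3, Triage=1, Research=1, QA=2.

2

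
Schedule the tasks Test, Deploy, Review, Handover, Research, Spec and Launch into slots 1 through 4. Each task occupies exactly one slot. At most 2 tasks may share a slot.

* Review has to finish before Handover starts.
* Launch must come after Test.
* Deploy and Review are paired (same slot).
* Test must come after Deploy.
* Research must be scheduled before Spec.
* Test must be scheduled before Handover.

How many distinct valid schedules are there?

Splitting on Test: it can be 2 (8), 3 (2). Listing each branch's schedules as (Deploy, Review, Handover, Research, Spec, Launch):
Test=2: (1,1,3,2,3,4) (1,1,3,2,4,3) (1,1,3,2,4,4) (1,1,3,3,4,4) (1,1,4,2,3,3) (1,1,4,2,3,4) (1,1,4,2,4,3) (1,1,4,3,4,3) — 8.
Test=3: (1,1,4,2,3,4) (2,2,4,1,3,4) — 2.
Summing: 8 + 2 = 10.

10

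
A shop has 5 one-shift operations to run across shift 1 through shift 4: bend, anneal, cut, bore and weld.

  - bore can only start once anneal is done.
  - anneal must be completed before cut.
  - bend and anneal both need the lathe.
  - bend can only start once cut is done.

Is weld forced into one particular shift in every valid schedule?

weld can be shift 1 (e.g. bend=shift 3; weld=shift 1; anneal=shift 1; bore=shift 2; cut=shift 2) or shift 2 (e.g. bore -> shift 2, bend -> shift 3, weld -> shift 2, cut -> shift 2, anneal -> shift 1).

No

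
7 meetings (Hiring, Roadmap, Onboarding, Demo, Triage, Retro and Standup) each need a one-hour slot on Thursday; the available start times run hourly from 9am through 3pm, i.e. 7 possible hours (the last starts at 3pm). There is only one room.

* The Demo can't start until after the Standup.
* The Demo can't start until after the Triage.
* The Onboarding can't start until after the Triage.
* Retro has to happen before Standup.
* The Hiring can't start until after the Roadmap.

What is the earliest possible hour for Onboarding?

10am

Precedence pushes Onboarding to at least 10am.
Onboarding at 10am is achievable: Roadmap in 2pm; Demo in 1pm; Retro in 11am; Onboarding in 10am; Hiring in 3pm; Triage in 9am; Standup in 12pm.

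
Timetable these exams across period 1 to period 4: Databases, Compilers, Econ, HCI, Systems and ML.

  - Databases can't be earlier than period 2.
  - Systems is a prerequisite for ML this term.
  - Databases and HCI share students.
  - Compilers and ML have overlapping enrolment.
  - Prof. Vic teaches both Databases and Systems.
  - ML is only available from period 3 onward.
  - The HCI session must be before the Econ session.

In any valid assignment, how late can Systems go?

period 3

Downstream work caps Systems at period 3.
Systems at period 3 is achievable: Systems=period 3, Compilers=period 1, HCI=period 1, Databases=period 2, Econ=period 2, ML=period 4.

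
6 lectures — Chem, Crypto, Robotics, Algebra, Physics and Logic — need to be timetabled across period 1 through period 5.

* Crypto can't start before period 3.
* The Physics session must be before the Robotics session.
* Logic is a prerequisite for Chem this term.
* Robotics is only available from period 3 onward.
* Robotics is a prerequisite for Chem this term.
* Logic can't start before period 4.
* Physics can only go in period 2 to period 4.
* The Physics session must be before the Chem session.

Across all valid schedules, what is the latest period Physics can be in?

Physics is available from period 2; Physics's own window allows nothing later than period 4; downstream work caps Physics at period 3.
Physics at period 3 is achievable: Crypto=period 3, Physics=period 3, Robotics=period 4, Logic=period 4, Algebra=period 1, Chem=period 5.

period 3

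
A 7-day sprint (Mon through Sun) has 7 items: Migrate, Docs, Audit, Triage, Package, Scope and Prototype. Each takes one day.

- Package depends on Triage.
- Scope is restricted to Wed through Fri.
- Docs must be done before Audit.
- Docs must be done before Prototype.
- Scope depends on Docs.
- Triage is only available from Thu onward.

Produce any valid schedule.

Triage=Thu; Docs=Mon; Prototype=Tue; Migrate=Mon; Audit=Tue; Package=Fri; Scope=Wed

Checking: Docs(Mon) before Prototype(Tue); Triage(Thu) before Package(Fri); Docs(Mon) before Scope(Wed); Docs(Mon) before Audit(Tue); Scope=Wed in [Wed,Fri]; Triage=Thu in [Thu,Sun].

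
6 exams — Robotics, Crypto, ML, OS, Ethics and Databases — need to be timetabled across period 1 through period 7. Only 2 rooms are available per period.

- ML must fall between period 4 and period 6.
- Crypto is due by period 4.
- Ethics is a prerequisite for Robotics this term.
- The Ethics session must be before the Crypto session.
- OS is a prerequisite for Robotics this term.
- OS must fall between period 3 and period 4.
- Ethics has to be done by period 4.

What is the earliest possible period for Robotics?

period 4

Precedence pushes Robotics to at least period 4.
Robotics at period 4 is achievable: OS=period 3, Robotics=period 4, Databases=period 1, Ethics=period 1, ML=period 4, Crypto=period 2.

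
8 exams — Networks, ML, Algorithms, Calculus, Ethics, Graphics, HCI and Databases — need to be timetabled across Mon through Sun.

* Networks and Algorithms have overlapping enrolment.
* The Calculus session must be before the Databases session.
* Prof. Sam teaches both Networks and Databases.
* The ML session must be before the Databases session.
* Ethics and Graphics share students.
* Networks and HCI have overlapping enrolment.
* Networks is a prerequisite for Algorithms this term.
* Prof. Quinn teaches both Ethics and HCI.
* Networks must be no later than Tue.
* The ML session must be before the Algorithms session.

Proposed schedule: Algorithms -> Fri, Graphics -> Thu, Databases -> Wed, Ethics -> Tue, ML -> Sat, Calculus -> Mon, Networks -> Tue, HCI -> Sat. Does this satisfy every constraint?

Invalid. The ML session must be before the Databases session.

Networks must be no later than Tue — holds.
Prof. Sam teaches both Networks and Databases — holds.
Networks is a prerequisite for Algorithms this term — holds.
The ML session must be before the Databases session — violated.
Prof. Quinn teaches both Ethics and HCI — holds.
The Calculus session must be before the Databases session — holds.
Networks and HCI have overlapping enrolment — holds.
Ethics and Graphics share students — holds.
Networks and Algorithms have overlapping enrolment — holds.
The ML session must be before the Algorithms session — violated.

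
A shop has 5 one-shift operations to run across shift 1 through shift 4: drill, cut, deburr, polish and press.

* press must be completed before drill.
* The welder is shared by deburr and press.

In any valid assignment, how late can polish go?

shift 4

polish at shift 4 is achievable: press in shift 1, polish in shift 4, cut in shift 1, drill in shift 2, deburr in shift 2.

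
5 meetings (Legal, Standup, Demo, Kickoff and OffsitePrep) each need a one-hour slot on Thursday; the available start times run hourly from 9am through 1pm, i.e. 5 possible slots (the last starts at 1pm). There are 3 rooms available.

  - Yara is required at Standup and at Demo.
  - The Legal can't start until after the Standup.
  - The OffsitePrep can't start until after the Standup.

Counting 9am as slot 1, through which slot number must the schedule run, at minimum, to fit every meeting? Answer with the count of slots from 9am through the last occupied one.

2

The precedence chain requires at least 2 distinct slots.
With at most 3 per slot and 5 meetings, at least 2 slots are needed.
2 works (last occupied slot: 10am): for example Standup=9am, Demo=10am, Legal=10am, OffsitePrep=10am, Kickoff=9am.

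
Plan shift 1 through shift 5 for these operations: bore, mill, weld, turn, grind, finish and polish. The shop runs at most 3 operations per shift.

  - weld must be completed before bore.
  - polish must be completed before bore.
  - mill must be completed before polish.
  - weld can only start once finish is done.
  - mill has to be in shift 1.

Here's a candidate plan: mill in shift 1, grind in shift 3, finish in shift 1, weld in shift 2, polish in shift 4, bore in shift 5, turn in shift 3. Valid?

The shop runs at most 3 operations per shift — holds.
mill has to be in shift 1 — holds.
mill must be completed before polish — holds.
polish must be completed before bore — holds.
weld must be completed before bore — holds.
weld can only start once finish is done — holds.

Yes, all constraints hold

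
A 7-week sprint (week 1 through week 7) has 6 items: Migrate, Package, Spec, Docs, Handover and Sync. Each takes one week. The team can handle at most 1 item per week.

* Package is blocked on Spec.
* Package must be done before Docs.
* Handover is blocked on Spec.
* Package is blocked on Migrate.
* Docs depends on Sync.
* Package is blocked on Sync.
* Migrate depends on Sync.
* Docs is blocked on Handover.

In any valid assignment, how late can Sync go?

Downstream work caps Sync at week 4.
Sync at week 4 is achievable: Sync=week 4, Spec=week 1, Package=week 6, Migrate=week 5, Docs=week 7, Handover=week 2.

week 4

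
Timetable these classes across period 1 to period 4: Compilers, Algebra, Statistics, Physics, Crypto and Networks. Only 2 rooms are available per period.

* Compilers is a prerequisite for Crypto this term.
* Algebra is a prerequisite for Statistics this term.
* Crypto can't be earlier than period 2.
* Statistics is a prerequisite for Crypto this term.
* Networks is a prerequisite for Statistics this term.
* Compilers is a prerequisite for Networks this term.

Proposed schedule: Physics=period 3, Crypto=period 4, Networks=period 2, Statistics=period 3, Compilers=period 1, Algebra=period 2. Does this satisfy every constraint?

Crypto can't be earlier than period 2 — holds.
Compilers is a prerequisite for Networks this term — holds.
Networks is a prerequisite for Statistics this term — holds.
Statistics is a prerequisite for Crypto this term — holds.
Algebra is a prerequisite for Statistics this term — holds.
Only 2 rooms are available per period — holds.
Compilers is a prerequisite for Crypto this term — holds.

Yes, all constraints hold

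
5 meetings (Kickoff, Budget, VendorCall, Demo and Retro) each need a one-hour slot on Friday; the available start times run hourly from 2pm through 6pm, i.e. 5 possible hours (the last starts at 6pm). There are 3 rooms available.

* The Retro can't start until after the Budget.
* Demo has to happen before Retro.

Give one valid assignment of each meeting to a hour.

VendorCall in 3pm; Demo in 2pm; Kickoff in 2pm; Budget in 2pm; Retro in 3pm

Checking: Budget(2pm) before Retro(3pm); Demo(2pm) before Retro(3pm); max 3 per hour (cap 3).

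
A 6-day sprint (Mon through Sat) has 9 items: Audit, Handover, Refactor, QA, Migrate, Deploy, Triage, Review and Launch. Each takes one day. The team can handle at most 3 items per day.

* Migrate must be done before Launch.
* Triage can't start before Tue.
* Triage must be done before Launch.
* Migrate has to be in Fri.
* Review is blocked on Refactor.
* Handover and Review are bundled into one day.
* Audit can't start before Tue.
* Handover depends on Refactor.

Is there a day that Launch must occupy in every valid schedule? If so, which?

Sat

Precedence pushes Launch to at least Sat.
So Launch is pinned to Sat.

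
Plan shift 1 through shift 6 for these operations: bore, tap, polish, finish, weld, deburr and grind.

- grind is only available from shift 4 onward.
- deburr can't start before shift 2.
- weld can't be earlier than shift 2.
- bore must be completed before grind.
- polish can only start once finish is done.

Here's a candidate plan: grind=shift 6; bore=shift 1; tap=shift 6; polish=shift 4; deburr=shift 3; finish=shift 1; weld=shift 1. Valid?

deburr can't start before shift 2 — holds.
polish can only start once finish is done — holds.
bore must be completed before grind — holds.
weld can't be earlier than shift 2 — violated.
grind is only available from shift 4 onward — holds.

No — it violates: weld can't be earlier than shift 2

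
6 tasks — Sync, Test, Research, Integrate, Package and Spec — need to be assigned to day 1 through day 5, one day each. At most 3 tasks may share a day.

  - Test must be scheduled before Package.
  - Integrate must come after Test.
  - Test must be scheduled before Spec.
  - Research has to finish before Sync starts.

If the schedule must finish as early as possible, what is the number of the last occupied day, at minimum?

The precedence chain requires at least 2 distinct days.
With at most 3 per day and 6 tasks, at least 2 days are needed.
Could 2 days be enough, i.e. nothing placed later than day 2? No: Integrate must come after Test (at day 1 or later) → {day 2}; Test must come before Integrate (at day 2 or earlier) → {day 1}; Package must come after Test (at day 1 or later) → {day 2}; Spec must come after Test (at day 1 or later) → {day 2}; Sync must come after Research (at day 1 or later) → {day 2}; that puts Sync, Integrate, Package and Spec all in day 2 — more than 3 per day.
So 2 days is not enough.
3 works (last occupied day: day 3): for example Test=day 1; Spec=day 3; Integrate=day 2; Package=day 2; Sync=day 2; Research=day 1.

day 3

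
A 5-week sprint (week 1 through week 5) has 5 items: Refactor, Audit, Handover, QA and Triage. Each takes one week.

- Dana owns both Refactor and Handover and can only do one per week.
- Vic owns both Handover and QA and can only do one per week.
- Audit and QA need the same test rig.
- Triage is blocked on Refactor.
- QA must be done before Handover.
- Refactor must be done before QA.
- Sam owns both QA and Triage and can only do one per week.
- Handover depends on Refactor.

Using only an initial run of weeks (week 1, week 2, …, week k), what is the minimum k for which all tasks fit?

The precedence chain requires at least 3 distinct weeks.
3 works (last occupied week: week 3): for example QA=week 2; Triage=week 3; Refactor=week 1; Handover=week 3; Audit=week 1.

3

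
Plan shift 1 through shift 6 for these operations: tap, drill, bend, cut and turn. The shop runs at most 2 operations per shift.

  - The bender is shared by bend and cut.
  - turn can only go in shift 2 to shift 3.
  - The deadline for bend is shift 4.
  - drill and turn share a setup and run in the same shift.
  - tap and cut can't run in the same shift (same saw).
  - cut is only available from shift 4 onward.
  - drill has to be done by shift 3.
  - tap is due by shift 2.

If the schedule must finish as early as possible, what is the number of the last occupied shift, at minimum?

With at most 2 per shift and 5 operations, at least 3 shifts are needed.
cut can't be placed before shift 4, so the schedule must run through at least shift 4.
4 works (last occupied shift: shift 4): for example turn in shift 2; tap in shift 1; cut in shift 4; drill in shift 2; bend in shift 1.

shift 4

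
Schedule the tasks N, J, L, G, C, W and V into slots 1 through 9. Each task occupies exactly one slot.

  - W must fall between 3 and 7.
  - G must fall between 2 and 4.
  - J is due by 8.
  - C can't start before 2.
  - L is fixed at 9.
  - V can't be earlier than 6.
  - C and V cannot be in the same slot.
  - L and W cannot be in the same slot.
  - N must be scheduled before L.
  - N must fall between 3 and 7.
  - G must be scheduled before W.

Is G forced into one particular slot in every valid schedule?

G can be 2 (e.g. N -> 3; L -> 9; W -> 3; V -> 6; J -> 1; C -> 2; G -> 2) or 3 (e.g. V in 6; J in 1; W in 4; G in 3; N in 3; C in 2; L in 9).

No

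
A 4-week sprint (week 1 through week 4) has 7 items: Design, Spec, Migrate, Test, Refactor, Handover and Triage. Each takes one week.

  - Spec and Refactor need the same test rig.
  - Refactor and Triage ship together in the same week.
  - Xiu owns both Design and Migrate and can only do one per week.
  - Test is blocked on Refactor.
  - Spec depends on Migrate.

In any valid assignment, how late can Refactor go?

week 3

Downstream work caps Refactor at week 3.
Refactor at week 3 is achievable: Refactor in week 3; Handover in week 1; Triage in week 3; Design in week 2; Test in week 4; Migrate in week 1; Spec in week 2.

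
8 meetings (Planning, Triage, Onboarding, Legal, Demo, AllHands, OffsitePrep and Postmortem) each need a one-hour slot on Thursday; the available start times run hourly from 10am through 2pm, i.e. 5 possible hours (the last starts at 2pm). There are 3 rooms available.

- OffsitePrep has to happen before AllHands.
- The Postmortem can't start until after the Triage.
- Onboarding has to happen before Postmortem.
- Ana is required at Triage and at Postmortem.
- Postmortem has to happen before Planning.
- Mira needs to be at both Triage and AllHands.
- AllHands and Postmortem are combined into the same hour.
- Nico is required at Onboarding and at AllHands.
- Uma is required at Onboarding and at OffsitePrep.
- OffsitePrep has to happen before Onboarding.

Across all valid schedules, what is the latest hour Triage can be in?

Downstream work caps Triage at 12pm.
Triage at 12pm is achievable: Legal -> 10am; Planning -> 2pm; Demo -> 10am; OffsitePrep -> 10am; Onboarding -> 11am; Triage -> 12pm; AllHands -> 1pm; Postmortem -> 1pm.

12pm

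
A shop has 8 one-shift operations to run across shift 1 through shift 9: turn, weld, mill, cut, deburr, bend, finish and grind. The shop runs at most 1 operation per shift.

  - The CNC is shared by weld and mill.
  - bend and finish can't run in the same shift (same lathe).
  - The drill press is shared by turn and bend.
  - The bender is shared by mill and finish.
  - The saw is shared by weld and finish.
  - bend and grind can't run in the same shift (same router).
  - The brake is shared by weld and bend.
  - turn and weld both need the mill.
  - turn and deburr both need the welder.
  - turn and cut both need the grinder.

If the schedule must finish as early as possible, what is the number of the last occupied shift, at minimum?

With at most 1 per shift and 8 operations, at least 8 shifts are needed.
8 works (last occupied shift: shift 8): for example mill -> shift 3, finish -> shift 7, bend -> shift 6, cut -> shift 4, weld -> shift 2, deburr -> shift 5, turn -> shift 1, grind -> shift 8.

shift 8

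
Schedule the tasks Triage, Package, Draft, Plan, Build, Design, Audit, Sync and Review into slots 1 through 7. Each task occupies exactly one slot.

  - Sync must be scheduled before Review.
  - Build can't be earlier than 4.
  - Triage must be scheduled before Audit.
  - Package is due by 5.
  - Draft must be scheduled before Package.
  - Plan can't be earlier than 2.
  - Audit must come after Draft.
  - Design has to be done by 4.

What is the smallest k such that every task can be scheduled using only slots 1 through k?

The precedence chain requires at least 2 distinct slots.
Build can't be placed before 4, so the schedule must run through at least slot 4.
4 works (last occupied slot: 4): for example Review=2, Draft=1, Sync=1, Design=1, Build=4, Triage=1, Package=2, Plan=2, Audit=2.

4 slots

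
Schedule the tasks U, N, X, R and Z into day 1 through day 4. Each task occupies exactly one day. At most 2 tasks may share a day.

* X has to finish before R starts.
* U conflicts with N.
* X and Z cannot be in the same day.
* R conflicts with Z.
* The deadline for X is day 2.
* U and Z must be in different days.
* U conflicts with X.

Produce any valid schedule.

X=day 1, R=day 2, N=day 1, Z=day 3, U=day 2

Checking: X(day 1) before R(day 2); U(day 2) != X(day 1); U(day 2) != Z(day 3); X(day 1) != Z(day 3); U(day 2) != N(day 1); R(day 2) != Z(day 3); X=day 1 in [day 1,day 2]; max 2 per day (cap 2).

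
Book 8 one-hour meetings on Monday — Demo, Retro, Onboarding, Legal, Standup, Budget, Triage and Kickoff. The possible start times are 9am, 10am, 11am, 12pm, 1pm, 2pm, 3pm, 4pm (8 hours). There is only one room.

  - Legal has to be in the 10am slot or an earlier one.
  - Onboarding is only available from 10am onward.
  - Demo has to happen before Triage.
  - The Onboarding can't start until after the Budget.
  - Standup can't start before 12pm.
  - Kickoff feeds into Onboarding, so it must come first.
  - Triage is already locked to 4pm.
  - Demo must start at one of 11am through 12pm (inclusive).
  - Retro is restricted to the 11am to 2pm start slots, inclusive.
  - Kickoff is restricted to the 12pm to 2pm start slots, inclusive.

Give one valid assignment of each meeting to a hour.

Onboarding in 3pm, Kickoff in 12pm, Budget in 10am, Standup in 2pm, Triage in 4pm, Demo in 11am, Legal in 9am, Retro in 1pm

Checking: Demo(11am) before Triage(4pm); Kickoff(12pm) before Onboarding(3pm); Budget(10am) before Onboarding(3pm); Retro=1pm in [11am,2pm]; Kickoff=12pm in [12pm,2pm]; Demo=11am in [11am,12pm]; Standup=2pm in [12pm,4pm]; Legal=9am in [9am,10am]; Onboarding=3pm in [10am,4pm]; Triage=4pm in [4pm,4pm]; max 1 per hour (cap 1).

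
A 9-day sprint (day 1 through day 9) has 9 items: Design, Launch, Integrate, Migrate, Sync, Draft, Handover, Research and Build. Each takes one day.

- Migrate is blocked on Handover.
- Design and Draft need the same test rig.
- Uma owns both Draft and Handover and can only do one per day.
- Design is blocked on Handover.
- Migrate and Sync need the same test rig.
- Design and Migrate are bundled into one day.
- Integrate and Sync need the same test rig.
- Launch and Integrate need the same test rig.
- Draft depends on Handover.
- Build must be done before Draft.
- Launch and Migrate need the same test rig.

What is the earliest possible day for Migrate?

Precedence pushes Migrate to at least day 2.
Migrate at day 2 is achievable: Launch -> day 1, Sync -> day 1, Design -> day 2, Handover -> day 1, Integrate -> day 2, Draft -> day 3, Research -> day 1, Build -> day 1, Migrate -> day 2.

day 2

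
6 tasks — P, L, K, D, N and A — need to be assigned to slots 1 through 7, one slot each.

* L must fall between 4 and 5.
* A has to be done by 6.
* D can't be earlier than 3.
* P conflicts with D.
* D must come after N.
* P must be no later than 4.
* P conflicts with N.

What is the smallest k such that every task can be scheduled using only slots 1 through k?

The precedence chain requires at least 2 distinct slots.
L can't be placed before 4, so the schedule must run through at least slot 4.
4 works (last occupied slot: 4): for example D=3; L=4; A=1; N=1; P=2; K=1.

4 slots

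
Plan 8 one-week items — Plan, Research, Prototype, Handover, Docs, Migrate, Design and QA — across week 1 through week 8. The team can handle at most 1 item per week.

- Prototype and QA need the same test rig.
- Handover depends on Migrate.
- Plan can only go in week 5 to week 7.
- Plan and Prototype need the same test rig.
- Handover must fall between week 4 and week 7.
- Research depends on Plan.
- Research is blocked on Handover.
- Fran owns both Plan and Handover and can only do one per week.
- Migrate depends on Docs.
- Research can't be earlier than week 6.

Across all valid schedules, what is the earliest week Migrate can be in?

week 2

Precedence pushes Migrate to at least week 2; downstream work caps Migrate at week 6.
Migrate at week 2 is achievable: Design=week 7, Plan=week 5, Research=week 6, Handover=week 4, QA=week 8, Docs=week 1, Prototype=week 3, Migrate=week 2.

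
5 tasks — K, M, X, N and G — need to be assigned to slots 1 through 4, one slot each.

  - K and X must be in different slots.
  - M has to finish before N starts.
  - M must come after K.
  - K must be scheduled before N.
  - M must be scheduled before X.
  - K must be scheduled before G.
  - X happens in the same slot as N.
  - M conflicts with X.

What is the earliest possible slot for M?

Precedence pushes M to at least 2; downstream work caps M at 3.
M at 2 is achievable: K=1, M=2, N=3, G=2, X=3.

2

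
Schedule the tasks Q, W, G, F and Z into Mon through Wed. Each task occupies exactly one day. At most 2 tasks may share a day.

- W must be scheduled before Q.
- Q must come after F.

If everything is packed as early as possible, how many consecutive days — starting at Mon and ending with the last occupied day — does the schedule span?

The precedence chain requires at least 2 distinct days.
With at most 2 per day and 5 tasks, at least 3 days are needed.
3 works (last occupied day: Wed): for example W -> Mon, G -> Tue, Z -> Wed, Q -> Tue, F -> Mon.

3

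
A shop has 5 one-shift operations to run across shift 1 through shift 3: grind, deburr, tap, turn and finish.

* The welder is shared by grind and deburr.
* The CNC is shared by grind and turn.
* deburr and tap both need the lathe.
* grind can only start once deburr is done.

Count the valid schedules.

36

Splitting on grind: it can be shift 2 (12), shift 3 (24). Listing each branch's schedules as (deburr, tap, turn, finish) by shift number:
grind=shift 2: (1,2,1,1) (1,2,1,2) (1,2,1,3) (1,2,3,1) (1,2,3,2) (1,2,3,3) (1,3,1,1) (1,3,1,2) (1,3,1,3) (1,3,3,1) (1,3,3,2) (1,3,3,3) — 12.
grind=shift 3: (1,2,1,1) (1,2,1,2) (1,2,1,3) (1,2,2,1) (1,2,2,2) (1,2,2,3) (1,3,1,1) (1,3,1,2) (1,3,1,3) (1,3,2,1) (1,3,2,2) (1,3,2,3) (2,1,1,1) (2,1,1,2) (2,1,1,3) (2,1,2,1) (2,1,2,2) (2,1,2,3) (2,3,1,1) (2,3,1,2) (2,3,1,3) (2,3,2,1) (2,3,2,2) (2,3,2,3) — 24.
Summing: 12 + 24 = 36.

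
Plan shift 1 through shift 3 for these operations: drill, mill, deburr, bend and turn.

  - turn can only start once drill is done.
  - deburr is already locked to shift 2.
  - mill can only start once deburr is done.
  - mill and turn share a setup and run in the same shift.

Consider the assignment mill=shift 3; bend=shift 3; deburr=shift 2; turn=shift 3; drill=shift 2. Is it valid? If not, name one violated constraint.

mill can only start once deburr is done — holds.
turn can only start once drill is done — holds.
mill and turn share a setup and run in the same shift — holds.
deburr is already locked to shift 2 — holds.

Yes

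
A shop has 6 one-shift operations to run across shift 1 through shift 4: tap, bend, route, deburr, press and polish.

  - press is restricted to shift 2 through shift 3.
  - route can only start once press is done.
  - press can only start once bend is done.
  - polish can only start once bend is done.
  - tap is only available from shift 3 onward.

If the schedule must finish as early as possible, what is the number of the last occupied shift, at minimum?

3

The precedence chain requires at least 3 distinct shifts.
3 works (last occupied shift: shift 3): for example tap in shift 3, deburr in shift 1, route in shift 3, polish in shift 2, press in shift 2, bend in shift 1.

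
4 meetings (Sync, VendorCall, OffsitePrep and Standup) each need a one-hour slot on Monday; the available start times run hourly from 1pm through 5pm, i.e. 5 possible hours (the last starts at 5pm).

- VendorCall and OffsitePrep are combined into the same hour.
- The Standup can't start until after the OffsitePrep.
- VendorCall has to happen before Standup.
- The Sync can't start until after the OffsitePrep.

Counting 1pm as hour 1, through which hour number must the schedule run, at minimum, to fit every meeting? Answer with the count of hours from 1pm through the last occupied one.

The precedence chain requires at least 2 distinct hours.
2 works (last occupied hour: 2pm): for example Standup=2pm; OffsitePrep=1pm; Sync=2pm; VendorCall=1pm.

2 hours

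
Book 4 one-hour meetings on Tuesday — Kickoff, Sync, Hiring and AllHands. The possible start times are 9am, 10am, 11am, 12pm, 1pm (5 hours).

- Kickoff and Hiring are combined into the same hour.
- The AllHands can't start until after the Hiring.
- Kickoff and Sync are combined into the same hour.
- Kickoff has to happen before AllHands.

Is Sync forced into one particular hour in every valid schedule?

Sync can be 9am (e.g. Sync in 9am; Hiring in 9am; Kickoff in 9am; AllHands in 10am) or 10am (e.g. Sync -> 10am; AllHands -> 11am; Hiring -> 10am; Kickoff -> 10am).

No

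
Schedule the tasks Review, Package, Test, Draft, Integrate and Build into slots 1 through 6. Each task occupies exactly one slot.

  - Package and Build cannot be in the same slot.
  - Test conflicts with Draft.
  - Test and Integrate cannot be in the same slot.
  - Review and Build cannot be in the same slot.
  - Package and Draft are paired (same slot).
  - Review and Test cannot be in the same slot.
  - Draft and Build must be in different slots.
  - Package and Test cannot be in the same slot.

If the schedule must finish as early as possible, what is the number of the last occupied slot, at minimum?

slot 2

Could 1 slot be enough, i.e. nothing placed later than 1? No: Build can't share with Review (1) → nothing is left.
So 1 slot is not enough.
2 works (last occupied slot: 2): for example Integrate in 1; Package in 1; Build in 2; Draft in 1; Test in 2; Review in 1.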